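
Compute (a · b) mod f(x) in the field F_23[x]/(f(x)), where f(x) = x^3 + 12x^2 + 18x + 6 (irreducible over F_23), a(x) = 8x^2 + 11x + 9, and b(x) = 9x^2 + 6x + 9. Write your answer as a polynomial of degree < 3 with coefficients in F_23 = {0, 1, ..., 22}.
a · b ≡ 6x^2 + 13 (mod f(x))

Multiply in F_23[x]: a(x)·b(x) = (8x^2 + 11x + 9)·(9x^2 + 6x + 9) = 3x^4 + 9x^3 + 12x^2 + 15x + 12. This has degree ≥ 3, so divide by f(x) over F_23: 3x^4 + 9x^3 + 12x^2 + 15x + 12 = (3x + 19)·(x^3 + 12x^2 + 18x + 6) + (6x^2 + 13). Hence a·b ≡ 6x^2 + 13 (mod f). (F_23[x]/(f) is a field with 23^3 = 12167 elements since f is irreducible of degree 3.)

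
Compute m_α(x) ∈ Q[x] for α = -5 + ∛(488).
m_α(x) = x^3 + 15x^2 + 75x - 363

Set β = α + 5 = ∛(488), so β^3 = 488. Then (α + 5)^3 - 488 = 0, i.e. α is a root of g(x) = (x + 5)^3 - 488 = x^3 + 15x^2 + 75x - 363. Since g(x) = h(x + 5) where h(x) = x^3 - 488, and h is irreducible over Q (because 488 is not a perfect cube, so h has no rational root, and a monic cubic with no rational root is irreducible), g is also irreducible (irreducibility is preserved under the substitution x → x + 5). Hence m_α(x) = x^3 + 15x^2 + 75x - 363.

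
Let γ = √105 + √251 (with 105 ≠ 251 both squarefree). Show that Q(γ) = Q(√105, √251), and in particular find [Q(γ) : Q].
[Q(γ) : Q] = 4 (equivalently, Q(γ) = Q(√105, √251))

Obviously Q(γ) ⊆ Q(√105, √251), and [Q(√105, √251):Q] = 4 (since 105, 251 are distinct squarefree integers > 1 with 26355 not a perfect square). To show equality we compute the minimal polynomial of γ. From γ = √105 + √251: γ^2 = 105 + 2√(26355) + 251 = 356 + 2√(26355), so γ^2 - 356 = 2√(26355); squaring, (γ^2 - 356)^2 = 4·26355, i.e. γ^4 - 712γ^2 + 126736 - 105420 = 0, i.e. γ^4 - 712γ^2 + 21316 = 0. So γ is a root of x^4 - 712x^2 + 21316. This polynomial is irreducible over Q: it has no rational root (each ±√105 ± √251 is irrational), and any factorization into two quadratics over Q would force √(26355) ∈ Q (pairing opposite roots) or √105, √251 ∈ Q (other pairings), all impossible. Hence [Q(γ):Q] = 4 = [Q(√105, √251):Q], so Q(γ) = Q(√105, √251).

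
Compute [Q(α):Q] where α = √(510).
[Q(α):Q] = 2

[Q(α):Q] equals the degree of the minimal polynomial of α. Here α^2 = 510 and x^2 - 510 is irreducible (d = 510 is squarefree, ≠ 1, hence not a square), so deg(m_α) = 2. Thus [Q(α):Q] = 2.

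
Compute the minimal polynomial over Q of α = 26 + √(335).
m_α(x) = x^2 - 52x + 341

From α - 26 = √(335), squaring gives (α - 26)^2 = 335, i.e. α^2 - 52α + 676 = 335, so α^2 - 52α + 341 = 0. The discriminant of x^2 - 52x + 341 is (-52)^2 - 4·(341) = 2704 - 1364 = 1340, and 4·(335) is not a perfect square in Q since 335 is squarefree and ≠ 1. Hence x^2 - 52x + 341 is irreducible over Q and is the minimal polynomial of α.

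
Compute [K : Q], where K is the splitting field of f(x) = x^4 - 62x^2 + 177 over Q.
[K : Q] = 4

Solving the quadratic in x^2: x^2 = (62 ± √(62^2 - 4·177))/2 = (62 ± √3136)/2 = (62 ± 56)/2, giving x^2 = 3 or x^2 = 59. So f(x) = (x^2 - 3)(x^2 - 59) and the roots of f are ±√3, ±√59. Hence the splitting field is K = Q(√3, √59). Since 3 and 59 are distinct squarefree integers > 1, their product 177 is not a perfect square, so √59 ∉ Q(√3). By the tower law [K:Q] = [Q(√3,√59):Q(√3)] · [Q(√3):Q] = 2 · 2 = 4.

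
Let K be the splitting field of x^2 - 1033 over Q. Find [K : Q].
[K : Q] = 2

f(x) = x^2 - 1033 factors as (x - √1033)(x + √1033). The splitting field is K = Q(√1033). Since 1033 is squarefree and > 1, it is not a perfect square, so x^2 - 1033 is irreducible over Q and [Q(√1033) : Q] = 2. Hence [K : Q] = 2.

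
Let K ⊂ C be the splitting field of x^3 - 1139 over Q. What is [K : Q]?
[K : Q] = 6

The roots of x^3 - 1139 are ∛1139, ω∛1139, ω^2∛1139 where ω = e^(2πi/3) is a primitive cube root of unity, so K = Q(∛1139, ω). Now [Q(∛1139):Q] = 3 (since 1139 is not a perfect cube, x^3 - 1139 is irreducible) and [Q(ω):Q] = 2. Both 2 and 3 divide [K:Q], and [K:Q] ≤ 3·2 = 6, so [K:Q] = 6. (Equivalently: Q(∛1139) ⊂ R but ω ∉ R, so [K : Q(∛1139)] = 2.)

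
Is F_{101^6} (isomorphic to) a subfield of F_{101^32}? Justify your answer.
No: F_{101^6} is not a subfield of F_{101^32}

F_{p^m} embeds in F_{p^n} iff m | n. Here 6 ∤ 32 (since 32 = 5·6 + 2 with remainder 2 ≠ 0), so F_{101^6} is not a subfield of F_{101^32}. Equivalently: if it were, the tower law would give 6 = [F_{101^6}:F_101] dividing [F_{101^32}:F_101] = 32, contradiction.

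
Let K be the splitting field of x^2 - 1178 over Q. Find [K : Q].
[K : Q] = 2

f(x) = x^2 - 1178 factors as (x - √1178)(x + √1178). The splitting field is K = Q(√1178). Since 1178 is squarefree and > 1, it is not a perfect square, so x^2 - 1178 is irreducible over Q and [Q(√1178) : Q] = 2. Hence [K : Q] = 2.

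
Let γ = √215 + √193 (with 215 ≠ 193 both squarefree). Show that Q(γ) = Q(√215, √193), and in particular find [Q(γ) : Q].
[Q(γ) : Q] = 4 (equivalently, Q(γ) = Q(√215, √193))

Obviously Q(γ) ⊆ Q(√215, √193), and [Q(√215, √193):Q] = 4 (since 215, 193 are distinct squarefree integers > 1 with 41495 not a perfect square). To show equality we compute the minimal polynomial of γ. From γ = √215 + √193: γ^2 = 215 + 2√(41495) + 193 = 408 + 2√(41495), so γ^2 - 408 = 2√(41495); squaring, (γ^2 - 408)^2 = 4·41495, i.e. γ^4 - 816γ^2 + 166464 - 165980 = 0, i.e. γ^4 - 816γ^2 + 484 = 0. So γ is a root of x^4 - 816x^2 + 484. This polynomial is irreducible over Q: it has no rational root (each ±√215 ± √193 is irrational), and any factorization into two quadratics over Q would force √(41495) ∈ Q (pairing opposite roots) or √215, √193 ∈ Q (other pairings), all impossible. Hence [Q(γ):Q] = 4 = [Q(√215, √193):Q], so Q(γ) = Q(√215, √193).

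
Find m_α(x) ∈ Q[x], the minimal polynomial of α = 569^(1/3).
m_α(x) = x^3 - 569

α satisfies α^3 = 569, so x^3 - 569 annihilates α. By the rational root test, a rational root p/q (in lowest terms) of x^3 - 569 would satisfy p^3 = 569 q^3, forcing q = 1 and p^3 = 569; but 569 is not a perfect cube, contradiction. A monic cubic over Q with no rational root is irreducible (any nontrivial factorization would include a linear factor). Hence x^3 - 569 is the minimal polynomial of α, and in particular [Q(α):Q] = 3.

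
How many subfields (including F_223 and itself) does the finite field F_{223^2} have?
F_{223^2} has 2 subfields

The subfields of F_{p^n} are exactly the fields F_{p^d} for d | n (each is the fixed field of the unique index-d subgroup of Gal(F_{p^n}/F_p) ≅ Z/nZ). The divisors of n = 2 are {1, 2}, giving 2 subfields: F_{223^1}, F_{223^2}.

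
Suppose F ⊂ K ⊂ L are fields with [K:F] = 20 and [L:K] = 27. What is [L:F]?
[L:F] = 540

The tower law says that for any tower of field extensions F ⊂ K ⊂ L with finite degrees, [L:F] = [L:K] · [K:F]. Here this gives [L:F] = 27 · 20 = 540.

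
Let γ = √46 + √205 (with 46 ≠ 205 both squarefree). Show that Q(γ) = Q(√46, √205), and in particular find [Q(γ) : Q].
[Q(γ) : Q] = 4 (equivalently, Q(γ) = Q(√46, √205))

Obviously Q(γ) ⊆ Q(√46, √205), and [Q(√46, √205):Q] = 4 (since 46, 205 are distinct squarefree integers > 1 with 9430 not a perfect square). To show equality we compute the minimal polynomial of γ. From γ = √46 + √205: γ^2 = 46 + 2√(9430) + 205 = 251 + 2√(9430), so γ^2 - 251 = 2√(9430); squaring, (γ^2 - 251)^2 = 4·9430, i.e. γ^4 - 502γ^2 + 63001 - 37720 = 0, i.e. γ^4 - 502γ^2 + 25281 = 0. So γ is a root of x^4 - 502x^2 + 25281. This polynomial is irreducible over Q: it has no rational root (each ±√46 ± √205 is irrational), and any factorization into two quadratics over Q would force √(9430) ∈ Q (pairing opposite roots) or √46, √205 ∈ Q (other pairings), all impossible. Hence [Q(γ):Q] = 4 = [Q(√46, √205):Q], so Q(γ) = Q(√46, √205).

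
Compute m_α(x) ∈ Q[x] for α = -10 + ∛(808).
m_α(x) = x^3 + 30x^2 + 300x + 192

Set β = α + 10 = ∛(808), so β^3 = 808. Then (α + 10)^3 - 808 = 0, i.e. α is a root of g(x) = (x + 10)^3 - 808 = x^3 + 30x^2 + 300x + 192. Since g(x) = h(x + 10) where h(x) = x^3 - 808, and h is irreducible over Q (because 808 is not a perfect cube, so h has no rational root, and a monic cubic with no rational root is irreducible), g is also irreducible (irreducibility is preserved under the substitution x → x + 10). Hence m_α(x) = x^3 + 30x^2 + 300x + 192.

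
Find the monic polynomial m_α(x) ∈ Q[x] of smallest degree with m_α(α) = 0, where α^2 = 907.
m_α(x) = x^2 - 907

α satisfies α^2 - 907 = 0, so x^2 - 907 annihilates α. Since d = 907 is squarefree and ≠ 1, it is not a perfect square in Q, so x^2 - 907 has no rational root and is therefore irreducible over Q (a degree-2 polynomial over a field is irreducible iff it has no root). Hence m_α(x) = x^2 - 907.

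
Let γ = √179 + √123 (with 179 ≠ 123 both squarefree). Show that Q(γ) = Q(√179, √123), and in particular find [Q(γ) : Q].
[Q(γ) : Q] = 4 (equivalently, Q(γ) = Q(√179, √123))

Obviously Q(γ) ⊆ Q(√179, √123), and [Q(√179, √123):Q] = 4 (since 179, 123 are distinct squarefree integers > 1 with 22017 not a perfect square). To show equality we compute the minimal polynomial of γ. From γ = √179 + √123: γ^2 = 179 + 2√(22017) + 123 = 302 + 2√(22017), so γ^2 - 302 = 2√(22017); squaring, (γ^2 - 302)^2 = 4·22017, i.e. γ^4 - 604γ^2 + 91204 - 88068 = 0, i.e. γ^4 - 604γ^2 + 3136 = 0. So γ is a root of x^4 - 604x^2 + 3136. This polynomial is irreducible over Q: it has no rational root (each ±√179 ± √123 is irrational), and any factorization into two quadratics over Q would force √(22017) ∈ Q (pairing opposite roots) or √179, √123 ∈ Q (other pairings), all impossible. Hence [Q(γ):Q] = 4 = [Q(√179, √123):Q], so Q(γ) = Q(√179, √123).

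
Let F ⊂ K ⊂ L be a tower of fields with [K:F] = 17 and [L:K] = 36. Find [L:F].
[L:F] = 612

The tower law says that for any tower of field extensions F ⊂ K ⊂ L with finite degrees, [L:F] = [L:K] · [K:F]. Here this gives [L:F] = 36 · 17 = 612.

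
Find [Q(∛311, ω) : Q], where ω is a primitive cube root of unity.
[Q(∛311, ω) : Q] = 6

[Q(∛311):Q] = 3 (min poly x^3 - 311, irreducible since 311 is not a perfect cube). [Q(ω):Q] = 2 (min poly x^2 + x + 1). Since Q(∛311) ⊂ R and ω ∉ R, we have ω ∉ Q(∛311), so x^2 + x + 1 remains irreducible over Q(∛311) and [Q(∛311, ω) : Q(∛311)] = 2. By the tower law, [Q(∛311, ω) : Q] = 3 · 2 = 6. (In fact Q(∛311, ω) is the splitting field of x^3 - 311 over Q.)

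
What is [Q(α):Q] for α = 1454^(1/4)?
[Q(α):Q] = 4

α is a root of x^4 - 1454. By Eisenstein's criterion at the prime p = 2 (which divides the constant term 1454 but p^2 = 4 does not, since 1454 is squarefree), x^4 - 1454 is irreducible over Q. Hence [Q(α):Q] = 4.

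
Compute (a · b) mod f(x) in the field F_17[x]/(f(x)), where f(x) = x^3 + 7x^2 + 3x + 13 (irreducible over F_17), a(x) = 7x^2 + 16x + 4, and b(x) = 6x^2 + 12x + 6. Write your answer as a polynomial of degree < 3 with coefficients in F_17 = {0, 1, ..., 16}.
a · b ≡ 12x^2 + 8x + 10 (mod f(x))

Multiply in F_17[x]: a(x)·b(x) = (7x^2 + 16x + 4)·(6x^2 + 12x + 6) = 8x^4 + 10x^3 + 3x^2 + 8x + 7. This has degree ≥ 3, so divide by f(x) over F_17: 8x^4 + 10x^3 + 3x^2 + 8x + 7 = (8x + 5)·(x^3 + 7x^2 + 3x + 13) + (12x^2 + 8x + 10). Hence a·b ≡ 12x^2 + 8x + 10 (mod f). (F_17[x]/(f) is a field with 17^3 = 4913 elements since f is irreducible of degree 3.)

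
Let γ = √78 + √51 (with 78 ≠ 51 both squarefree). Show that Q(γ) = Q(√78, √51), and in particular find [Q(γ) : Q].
[Q(γ) : Q] = 4 (equivalently, Q(γ) = Q(√78, √51))

Obviously Q(γ) ⊆ Q(√78, √51), and [Q(√78, √51):Q] = 4 (since 78, 51 are distinct squarefree integers > 1 with 3978 not a perfect square). To show equality we compute the minimal polynomial of γ. From γ = √78 + √51: γ^2 = 78 + 2√(3978) + 51 = 129 + 2√(3978), so γ^2 - 129 = 2√(3978); squaring, (γ^2 - 129)^2 = 4·3978, i.e. γ^4 - 258γ^2 + 16641 - 15912 = 0, i.e. γ^4 - 258γ^2 + 729 = 0. So γ is a root of x^4 - 258x^2 + 729. This polynomial is irreducible over Q: it has no rational root (each ±√78 ± √51 is irrational), and any factorization into two quadratics over Q would force √(3978) ∈ Q (pairing opposite roots) or √78, √51 ∈ Q (other pairings), all impossible. Hence [Q(γ):Q] = 4 = [Q(√78, √51):Q], so Q(γ) = Q(√78, √51).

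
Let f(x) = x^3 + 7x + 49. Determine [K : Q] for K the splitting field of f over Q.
[K : Q] = 6

By the rational root test, any rational root of the monic integer polynomial f(x) = x^3 + 7x + 49 must be an integer dividing the constant term 49, i.e. one of ±{1, 7, 49}. Evaluating: f(1) = 57, f(-1) = 41, f(7) = 441, f(-7) = -343, f(49) = 118041, f(-49) = -117943; none is 0, so f has no rational root and is therefore irreducible over Q (a cubic with no linear factor over a field is irreducible). For an irreducible cubic, the Galois group is A_3 or S_3 according as the discriminant disc(f) = -4a^3 - 27b^2 = -4·(7)^3 - 27·(49)^2 = -66199 is or is not a square in Q. Here disc(f) = -66199 is not a perfect square in Q, so the Galois group of f over Q is not contained in A_3 and must be all of S_3. The splitting field has degree |S_3| = 6 over Q, so [K : Q] = 6.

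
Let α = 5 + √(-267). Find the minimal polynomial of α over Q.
m_α(x) = x^2 - 10x + 292

From α - 5 = √(-267), squaring gives (α - 5)^2 = -267, i.e. α^2 - 10α + 25 = -267, so α^2 - 10α + 292 = 0. The discriminant of x^2 - 10x + 292 is (-10)^2 - 4·(292) = 100 - 1168 = -1068, and 4·(-267) is not a perfect square in Q since -267 is squarefree and ≠ 1. Hence x^2 - 10x + 292 is irreducible over Q and is the minimal polynomial of α.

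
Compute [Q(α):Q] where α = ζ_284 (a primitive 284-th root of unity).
[Q(α):Q] = 140

The minimal polynomial of ζ_284 over Q is the 284-th cyclotomic polynomial Φ_284(x), which is irreducible over Q and has degree φ(284) = 140. Hence [Q(α):Q] = φ(284) = 140.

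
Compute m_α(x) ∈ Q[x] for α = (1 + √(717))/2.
m_α(x) = x^2 - x - 179

From 2α - 1 = √(717), squaring gives (2α - 1)^2 = 717, i.e. 4α^2 - 4α + 1 = 717, so α^2 - α + (1 - 717)/4 = 0. Since 717 ≡ 1 (mod 4), (1 - 717)/4 = -179 ∈ Z. The polynomial x^2 - x - 179 has discriminant 1 - 4·(-179) = 717, which is not a perfect square in Q (d = 717 is squarefree and ≠ 1), so x^2 - x - 179 is irreducible over Q. It is the minimal polynomial of α.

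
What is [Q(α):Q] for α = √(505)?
[Q(α):Q] = 2

[Q(α):Q] equals the degree of the minimal polynomial of α. Here α^2 = 505 and x^2 - 505 is irreducible (d = 505 is squarefree, ≠ 1, hence not a square), so deg(m_α) = 2. Thus [Q(α):Q] = 2.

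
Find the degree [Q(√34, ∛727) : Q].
[Q(√34, ∛727) : Q] = 6

Let L = Q(√34, ∛727). Since Q(√34) ⊂ L and [Q(√34):Q] = 2, the tower law gives 2 | [L:Q]. Likewise Q(∛727) ⊂ L with [Q(∛727):Q] = 3 (because 727 is not a perfect cube), so 3 | [L:Q]. As gcd(2,3) = 1, [L:Q] is divisible by 6. Conversely L is generated over Q by √34 and ∛727, so [L:Q] ≤ 2·3 = 6. Therefore [Q(√34, ∛727) : Q] = 6.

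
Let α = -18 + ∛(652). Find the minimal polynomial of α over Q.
m_α(x) = x^3 + 54x^2 + 972x + 5180

Set β = α + 18 = ∛(652), so β^3 = 652. Then (α + 18)^3 - 652 = 0, i.e. α is a root of g(x) = (x + 18)^3 - 652 = x^3 + 54x^2 + 972x + 5180. Since g(x) = h(x + 18) where h(x) = x^3 - 652, and h is irreducible over Q (because 652 is not a perfect cube, so h has no rational root, and a monic cubic with no rational root is irreducible), g is also irreducible (irreducibility is preserved under the substitution x → x + 18). Hence m_α(x) = x^3 + 54x^2 + 972x + 5180.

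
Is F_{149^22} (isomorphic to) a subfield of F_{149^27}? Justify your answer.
No: F_{149^22} is not a subfield of F_{149^27}

F_{p^m} embeds in F_{p^n} iff m | n. Here 22 ∤ 27 (since 27 = 1·22 + 5 with remainder 5 ≠ 0), so F_{149^22} is not a subfield of F_{149^27}. Equivalently: if it were, the tower law would give 22 = [F_{149^22}:F_149] dividing [F_{149^27}:F_149] = 27, contradiction.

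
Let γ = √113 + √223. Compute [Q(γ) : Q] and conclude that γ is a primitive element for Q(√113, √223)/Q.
[Q(γ) : Q] = 4 (equivalently, Q(γ) = Q(√113, √223))

Obviously Q(γ) ⊆ Q(√113, √223), and [Q(√113, √223):Q] = 4 (since 113, 223 are distinct squarefree integers > 1 with 25199 not a perfect square). To show equality we compute the minimal polynomial of γ. From γ = √113 + √223: γ^2 = 113 + 2√(25199) + 223 = 336 + 2√(25199), so γ^2 - 336 = 2√(25199); squaring, (γ^2 - 336)^2 = 4·25199, i.e. γ^4 - 672γ^2 + 112896 - 100796 = 0, i.e. γ^4 - 672γ^2 + 12100 = 0. So γ is a root of x^4 - 672x^2 + 12100. This polynomial is irreducible over Q: it has no rational root (each ±√113 ± √223 is irrational), and any factorization into two quadratics over Q would force √(25199) ∈ Q (pairing opposite roots) or √113, √223 ∈ Q (other pairings), all impossible. Hence [Q(γ):Q] = 4 = [Q(√113, √223):Q], so Q(γ) = Q(√113, √223).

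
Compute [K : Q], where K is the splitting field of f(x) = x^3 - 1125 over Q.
[K : Q] = 6

The roots of x^3 - 1125 are ∛1125, ω∛1125, ω^2∛1125 where ω = e^(2πi/3) is a primitive cube root of unity, so K = Q(∛1125, ω). Now [Q(∛1125):Q] = 3 (since 1125 is not a perfect cube, x^3 - 1125 is irreducible) and [Q(ω):Q] = 2. Both 2 and 3 divide [K:Q], and [K:Q] ≤ 3·2 = 6, so [K:Q] = 6. (Equivalently: Q(∛1125) ⊂ R but ω ∉ R, so [K : Q(∛1125)] = 2.)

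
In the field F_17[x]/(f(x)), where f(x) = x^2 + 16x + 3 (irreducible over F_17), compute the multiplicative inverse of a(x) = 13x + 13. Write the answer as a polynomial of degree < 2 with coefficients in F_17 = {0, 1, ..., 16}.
a(x)^(-1) ≡ 6x + 5 (mod f(x))

Since f is irreducible over F_17, F_17[x]/(f) is a field and a(x) ≠ 0 has an inverse. Apply the extended Euclidean algorithm to f(x) and a(x) in F_17[x]: f(x) = (4x + 9)·a(x) + (5). The last nonzero remainder is the constant 5 = gcd(f, a) in F_17. Back-substituting through the division chain expresses 5 = s(x)·a(x) + t(x)·f(x) with s(x) ≡ 13x + 8 (mod f), so (13x + 8)·a(x) ≡ 5 (mod f). Multiplying by 5^(-1) ≡ 7 in F_17 gives a(x)^(-1) ≡ 7·(13x + 8) ≡ 6x + 5 (mod f). Check: (13x + 13)·(6x + 5) = 10x^2 + 7x + 14 ≡ 1 (mod x^2 + 16x + 3).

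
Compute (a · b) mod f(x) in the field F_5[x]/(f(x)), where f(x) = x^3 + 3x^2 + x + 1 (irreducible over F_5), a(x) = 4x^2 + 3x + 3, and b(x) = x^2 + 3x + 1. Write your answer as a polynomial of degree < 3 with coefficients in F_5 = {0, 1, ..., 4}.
a · b ≡ 3x^2 (mod f(x))

Multiply in F_5[x]: a(x)·b(x) = (4x^2 + 3x + 3)·(x^2 + 3x + 1) = 4x^4 + x^2 + 2x + 3. This has degree ≥ 3, so divide by f(x) over F_5: 4x^4 + x^2 + 2x + 3 = (4x + 3)·(x^3 + 3x^2 + x + 1) + (3x^2). Hence a·b ≡ 3x^2 (mod f). (F_5[x]/(f) is a field with 5^3 = 125 elements since f is irreducible of degree 3.)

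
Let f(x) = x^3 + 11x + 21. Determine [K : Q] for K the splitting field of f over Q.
[K : Q] = 6

By the rational root test, any rational root of the monic integer polynomial f(x) = x^3 + 11x + 21 must be an integer dividing the constant term 21, i.e. one of ±{1, 3, 7, 21}. Evaluating: f(1) = 33, f(-1) = 9, f(3) = 81, f(-3) = -39, f(7) = 441, f(-7) = -399, f(21) = 9513, f(-21) = -9471; none is 0, so f has no rational root and is therefore irreducible over Q (a cubic with no linear factor over a field is irreducible). For an irreducible cubic, the Galois group is A_3 or S_3 according as the discriminant disc(f) = -4a^3 - 27b^2 = -4·(11)^3 - 27·(21)^2 = -17231 is or is not a square in Q. Here disc(f) = -17231 is not a perfect square in Q, so the Galois group of f over Q is not contained in A_3 and must be all of S_3. The splitting field has degree |S_3| = 6 over Q, so [K : Q] = 6.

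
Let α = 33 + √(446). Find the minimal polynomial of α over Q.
m_α(x) = x^2 - 66x + 643

From α - 33 = √(446), squaring gives (α - 33)^2 = 446, i.e. α^2 - 66α + 1089 = 446, so α^2 - 66α + 643 = 0. The discriminant of x^2 - 66x + 643 is (-66)^2 - 4·(643) = 4356 - 2572 = 1784, and 4·(446) is not a perfect square in Q since 446 is squarefree and ≠ 1. Hence x^2 - 66x + 643 is irreducible over Q and is the minimal polynomial of α.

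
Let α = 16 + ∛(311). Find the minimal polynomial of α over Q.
m_α(x) = x^3 - 48x^2 + 768x - 4407

Set β = α - 16 = ∛(311), so β^3 = 311. Then (α - 16)^3 - 311 = 0, i.e. α is a root of g(x) = (x - 16)^3 - 311 = x^3 - 48x^2 + 768x - 4407. Since g(x) = h(x - 16) where h(x) = x^3 - 311, and h is irreducible over Q (because 311 is not a perfect cube, so h has no rational root, and a monic cubic with no rational root is irreducible), g is also irreducible (irreducibility is preserved under the substitution x → x - 16). Hence m_α(x) = x^3 - 48x^2 + 768x - 4407.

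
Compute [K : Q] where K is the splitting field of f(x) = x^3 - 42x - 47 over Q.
[K : Q] = 6

By the rational root test, any rational root of the monic integer polynomial f(x) = x^3 - 42x - 47 must be an integer dividing the constant term -47, i.e. one of ±{1, 47}. Evaluating: f(1) = -88, f(-1) = -6, f(47) = 101802, f(-47) = -101896; none is 0, so f has no rational root and is therefore irreducible over Q (a cubic with no linear factor over a field is irreducible). For an irreducible cubic, the Galois group is A_3 or S_3 according as the discriminant disc(f) = -4a^3 - 27b^2 = -4·(-42)^3 - 27·(-47)^2 = 236709 is or is not a square in Q. Here disc(f) = 236709 is not a perfect square in Q, so the Galois group of f over Q is not contained in A_3 and must be all of S_3. The splitting field has degree |S_3| = 6 over Q, so [K : Q] = 6.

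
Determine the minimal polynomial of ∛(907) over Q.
m_α(x) = x^3 - 907

α satisfies α^3 = 907, so x^3 - 907 annihilates α. By the rational root test, a rational root p/q (in lowest terms) of x^3 - 907 would satisfy p^3 = 907 q^3, forcing q = 1 and p^3 = 907; but 907 is not a perfect cube, contradiction. A monic cubic over Q with no rational root is irreducible (any nontrivial factorization would include a linear factor). Hence x^3 - 907 is the minimal polynomial of α, and in particular [Q(α):Q] = 3.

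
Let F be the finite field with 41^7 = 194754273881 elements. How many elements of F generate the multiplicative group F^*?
There are φ(194754273880) = 76090041216 primitive elements

F_q^* is cyclic of order q - 1 = 194754273880. A cyclic group of order m has exactly φ(m) generators. Here m = 194754273880 = 2^3 · 5 · 43 · 113229229, so the number of primitive elements is φ(194754273880) = 76090041216.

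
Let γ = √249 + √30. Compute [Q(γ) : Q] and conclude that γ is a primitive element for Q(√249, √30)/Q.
[Q(γ) : Q] = 4 (equivalently, Q(γ) = Q(√249, √30))

Obviously Q(γ) ⊆ Q(√249, √30), and [Q(√249, √30):Q] = 4 (since 249, 30 are distinct squarefree integers > 1 with 7470 not a perfect square). To show equality we compute the minimal polynomial of γ. From γ = √249 + √30: γ^2 = 249 + 2√(7470) + 30 = 279 + 2√(7470), so γ^2 - 279 = 2√(7470); squaring, (γ^2 - 279)^2 = 4·7470, i.e. γ^4 - 558γ^2 + 77841 - 29880 = 0, i.e. γ^4 - 558γ^2 + 47961 = 0. So γ is a root of x^4 - 558x^2 + 47961. This polynomial is irreducible over Q: it has no rational root (each ±√249 ± √30 is irrational), and any factorization into two quadratics over Q would force √(7470) ∈ Q (pairing opposite roots) or √249, √30 ∈ Q (other pairings), all impossible. Hence [Q(γ):Q] = 4 = [Q(√249, √30):Q], so Q(γ) = Q(√249, √30).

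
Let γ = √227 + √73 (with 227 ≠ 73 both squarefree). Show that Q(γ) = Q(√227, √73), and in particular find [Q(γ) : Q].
[Q(γ) : Q] = 4 (equivalently, Q(γ) = Q(√227, √73))

Obviously Q(γ) ⊆ Q(√227, √73), and [Q(√227, √73):Q] = 4 (since 227, 73 are distinct squarefree integers > 1 with 16571 not a perfect square). To show equality we compute the minimal polynomial of γ. From γ = √227 + √73: γ^2 = 227 + 2√(16571) + 73 = 300 + 2√(16571), so γ^2 - 300 = 2√(16571); squaring, (γ^2 - 300)^2 = 4·16571, i.e. γ^4 - 600γ^2 + 90000 - 66284 = 0, i.e. γ^4 - 600γ^2 + 23716 = 0. So γ is a root of x^4 - 600x^2 + 23716. This polynomial is irreducible over Q: it has no rational root (each ±√227 ± √73 is irrational), and any factorization into two quadratics over Q would force √(16571) ∈ Q (pairing opposite roots) or √227, √73 ∈ Q (other pairings), all impossible. Hence [Q(γ):Q] = 4 = [Q(√227, √73):Q], so Q(γ) = Q(√227, √73).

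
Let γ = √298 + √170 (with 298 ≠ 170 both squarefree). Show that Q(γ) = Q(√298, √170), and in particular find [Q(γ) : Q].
[Q(γ) : Q] = 4 (equivalently, Q(γ) = Q(√298, √170))

Obviously Q(γ) ⊆ Q(√298, √170), and [Q(√298, √170):Q] = 4 (since 298, 170 are distinct squarefree integers > 1 with 50660 not a perfect square). To show equality we compute the minimal polynomial of γ. From γ = √298 + √170: γ^2 = 298 + 2√(50660) + 170 = 468 + 2√(50660), so γ^2 - 468 = 2√(50660); squaring, (γ^2 - 468)^2 = 4·50660, i.e. γ^4 - 936γ^2 + 219024 - 202640 = 0, i.e. γ^4 - 936γ^2 + 16384 = 0. So γ is a root of x^4 - 936x^2 + 16384. This polynomial is irreducible over Q: it has no rational root (each ±√298 ± √170 is irrational), and any factorization into two quadratics over Q would force √(50660) ∈ Q (pairing opposite roots) or √298, √170 ∈ Q (other pairings), all impossible. Hence [Q(γ):Q] = 4 = [Q(√298, √170):Q], so Q(γ) = Q(√298, √170).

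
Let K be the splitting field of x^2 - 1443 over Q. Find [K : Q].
[K : Q] = 2

f(x) = x^2 - 1443 factors as (x - √1443)(x + √1443). The splitting field is K = Q(√1443). Since 1443 is squarefree and > 1, it is not a perfect square, so x^2 - 1443 is irreducible over Q and [Q(√1443) : Q] = 2. Hence [K : Q] = 2.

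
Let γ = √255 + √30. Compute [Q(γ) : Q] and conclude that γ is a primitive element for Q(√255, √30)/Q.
[Q(γ) : Q] = 4 (equivalently, Q(γ) = Q(√255, √30))

Obviously Q(γ) ⊆ Q(√255, √30), and [Q(√255, √30):Q] = 4 (since 255, 30 are distinct squarefree integers > 1 with 7650 not a perfect square). To show equality we compute the minimal polynomial of γ. From γ = √255 + √30: γ^2 = 255 + 2√(7650) + 30 = 285 + 2√(7650), so γ^2 - 285 = 2√(7650); squaring, (γ^2 - 285)^2 = 4·7650, i.e. γ^4 - 570γ^2 + 81225 - 30600 = 0, i.e. γ^4 - 570γ^2 + 50625 = 0. So γ is a root of x^4 - 570x^2 + 50625. This polynomial is irreducible over Q: it has no rational root (each ±√255 ± √30 is irrational), and any factorization into two quadratics over Q would force √(7650) ∈ Q (pairing opposite roots) or √255, √30 ∈ Q (other pairings), all impossible. Hence [Q(γ):Q] = 4 = [Q(√255, √30):Q], so Q(γ) = Q(√255, √30).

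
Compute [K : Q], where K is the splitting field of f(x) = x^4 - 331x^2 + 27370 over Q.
[K : Q] = 4

Solving the quadratic in x^2: x^2 = (331 ± √(331^2 - 4·27370))/2 = (331 ± √81)/2 = (331 ± 9)/2, giving x^2 = 170 or x^2 = 161. So f(x) = (x^2 - 170)(x^2 - 161) and the roots of f are ±√170, ±√161. Hence the splitting field is K = Q(√170, √161). Since 170 and 161 are distinct squarefree integers > 1, their product 27370 is not a perfect square, so √161 ∉ Q(√170). By the tower law [K:Q] = [Q(√170,√161):Q(√170)] · [Q(√170):Q] = 2 · 2 = 4.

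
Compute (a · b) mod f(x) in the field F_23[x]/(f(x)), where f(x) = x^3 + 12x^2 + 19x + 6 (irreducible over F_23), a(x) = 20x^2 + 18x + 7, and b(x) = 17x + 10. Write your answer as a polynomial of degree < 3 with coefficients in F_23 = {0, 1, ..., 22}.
a · b ≡ 14x^2 + 3x + 8 (mod f(x))

Multiply in F_23[x]: a(x)·b(x) = (20x^2 + 18x + 7)·(17x + 10) = 18x^3 + 1. This has degree ≥ 3, so divide by f(x) over F_23: 18x^3 + 1 = (18)·(x^3 + 12x^2 + 19x + 6) + (14x^2 + 3x + 8). Hence a·b ≡ 14x^2 + 3x + 8 (mod f). (F_23[x]/(f) is a field with 23^3 = 12167 elements since f is irreducible of degree 3.)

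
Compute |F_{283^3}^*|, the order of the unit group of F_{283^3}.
|F_{283^3}^*| = 22665186

F_{283^3} has 283^3 = 22665187 elements; its multiplicative group consists of all nonzero elements, so |F_{283^3}^*| = 22665187 - 1 = 22665186. (It is cyclic since any finite subgroup of the multiplicative group of a field is cyclic.)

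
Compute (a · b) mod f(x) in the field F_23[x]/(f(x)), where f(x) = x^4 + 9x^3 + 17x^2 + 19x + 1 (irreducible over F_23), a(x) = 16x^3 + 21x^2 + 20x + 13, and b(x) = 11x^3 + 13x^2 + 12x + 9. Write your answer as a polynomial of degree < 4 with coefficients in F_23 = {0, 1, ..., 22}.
a · b ≡ 15x^2 + 8x + 8 (mod f(x))

Multiply in F_23[x]: a(x)·b(x) = (16x^3 + 21x^2 + 20x + 13)·(11x^3 + 13x^2 + 12x + 9) = 15x^6 + 2x^5 + 18x^4 + 17x^3 + 14x + 2. This has degree ≥ 4, so divide by f(x) over F_23: 15x^6 + 2x^5 + 18x^4 + 17x^3 + 14x + 2 = (15x^2 + 5x + 17)·(x^4 + 9x^3 + 17x^2 + 19x + 1) + (15x^2 + 8x + 8). Hence a·b ≡ 15x^2 + 8x + 8 (mod f). (F_23[x]/(f) is a field with 23^4 = 279841 elements since f is irreducible of degree 4.)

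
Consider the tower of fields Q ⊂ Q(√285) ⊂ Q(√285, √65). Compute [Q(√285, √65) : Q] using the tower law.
[Q(√285, √65) : Q] = 4

[Q(√285):Q] = 2 (min poly x^2 - 285, irreducible since 285 is squarefree > 1). For the top step, suppose √65 ∈ Q(√285), say √65 = c + d√285 with c, d ∈ Q. Squaring: 65 = c^2 + 285d^2 + 2cd√285. Since √285 ∉ Q this forces 2cd = 0. If d = 0 then √65 = c ∈ Q, contradicting 65 squarefree > 1. If c = 0 then 65 = 285d^2, so 285·65 = (285d)^2 is a perfect square in Q — but 285·65 = 18525 is not a perfect square (since 285 and 65 are distinct squarefree integers). Contradiction. Hence √65 ∉ Q(√285), so x^2 - 65 stays irreducible over Q(√285) and [Q(√285, √65) : Q(√285)] = 2. By the tower law, [Q(√285, √65) : Q] = 2 · 2 = 4.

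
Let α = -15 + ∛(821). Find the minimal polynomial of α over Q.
m_α(x) = x^3 + 45x^2 + 675x + 2554

Set β = α + 15 = ∛(821), so β^3 = 821. Then (α + 15)^3 - 821 = 0, i.e. α is a root of g(x) = (x + 15)^3 - 821 = x^3 + 45x^2 + 675x + 2554. Since g(x) = h(x + 15) where h(x) = x^3 - 821, and h is irreducible over Q (because 821 is not a perfect cube, so h has no rational root, and a monic cubic with no rational root is irreducible), g is also irreducible (irreducibility is preserved under the substitution x → x + 15). Hence m_α(x) = x^3 + 45x^2 + 675x + 2554.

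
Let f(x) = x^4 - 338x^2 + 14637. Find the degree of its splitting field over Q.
[K : Q] = 4

Solving the quadratic in x^2: x^2 = (338 ± √(338^2 - 4·14637))/2 = (338 ± √55696)/2 = (338 ± 236)/2, giving x^2 = 287 or x^2 = 51. So f(x) = (x^2 - 287)(x^2 - 51) and the roots of f are ±√287, ±√51. Hence the splitting field is K = Q(√287, √51). Since 287 and 51 are distinct squarefree integers > 1, their product 14637 is not a perfect square, so √51 ∉ Q(√287). By the tower law [K:Q] = [Q(√287,√51):Q(√287)] · [Q(√287):Q] = 2 · 2 = 4.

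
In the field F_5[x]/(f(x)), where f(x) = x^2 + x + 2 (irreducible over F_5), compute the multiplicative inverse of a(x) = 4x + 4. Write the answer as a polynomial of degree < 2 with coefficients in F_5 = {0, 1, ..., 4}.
a(x)^(-1) ≡ 3x (mod f(x))

Since f is irreducible over F_5, F_5[x]/(f) is a field and a(x) ≠ 0 has an inverse. Apply the extended Euclidean algorithm to f(x) and a(x) in F_5[x]: f(x) = (4x)·a(x) + (2). The last nonzero remainder is the constant 2 = gcd(f, a) in F_5. Back-substituting through the division chain expresses 2 = s(x)·a(x) + t(x)·f(x) with s(x) ≡ x (mod f), so (x)·a(x) ≡ 2 (mod f). Multiplying by 2^(-1) ≡ 3 in F_5 gives a(x)^(-1) ≡ 3·(x) ≡ 3x (mod f). Check: (4x + 4)·(3x) = 2x^2 + 2x ≡ 1 (mod x^2 + x + 2).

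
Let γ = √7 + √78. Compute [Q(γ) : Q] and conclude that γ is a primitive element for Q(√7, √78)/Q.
[Q(γ) : Q] = 4 (equivalently, Q(γ) = Q(√7, √78))

Obviously Q(γ) ⊆ Q(√7, √78), and [Q(√7, √78):Q] = 4 (since 7, 78 are distinct squarefree integers > 1 with 546 not a perfect square). To show equality we compute the minimal polynomial of γ. From γ = √7 + √78: γ^2 = 7 + 2√(546) + 78 = 85 + 2√(546), so γ^2 - 85 = 2√(546); squaring, (γ^2 - 85)^2 = 4·546, i.e. γ^4 - 170γ^2 + 7225 - 2184 = 0, i.e. γ^4 - 170γ^2 + 5041 = 0. So γ is a root of x^4 - 170x^2 + 5041. This polynomial is irreducible over Q: it has no rational root (each ±√7 ± √78 is irrational), and any factorization into two quadratics over Q would force √(546) ∈ Q (pairing opposite roots) or √7, √78 ∈ Q (other pairings), all impossible. Hence [Q(γ):Q] = 4 = [Q(√7, √78):Q], so Q(γ) = Q(√7, √78).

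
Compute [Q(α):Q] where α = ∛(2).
[Q(α):Q] = 3

The minimal polynomial of α is x^3 - 2, irreducible over Q since 2 is not a perfect cube (so x^3 - 2 has no rational root). Hence [Q(α):Q] = deg(m_α) = 3.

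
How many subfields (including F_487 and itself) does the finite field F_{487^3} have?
F_{487^3} has 2 subfields

The subfields of F_{p^n} are exactly the fields F_{p^d} for d | n (each is the fixed field of the unique index-d subgroup of Gal(F_{p^n}/F_p) ≅ Z/nZ). The divisors of n = 3 are {1, 3}, giving 2 subfields: F_{487^1}, F_{487^3}.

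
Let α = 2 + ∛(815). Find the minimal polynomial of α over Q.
m_α(x) = x^3 - 6x^2 + 12x - 823

Set β = α - 2 = ∛(815), so β^3 = 815. Then (α - 2)^3 - 815 = 0, i.e. α is a root of g(x) = (x - 2)^3 - 815 = x^3 - 6x^2 + 12x - 823. Since g(x) = h(x - 2) where h(x) = x^3 - 815, and h is irreducible over Q (because 815 is not a perfect cube, so h has no rational root, and a monic cubic with no rational root is irreducible), g is also irreducible (irreducibility is preserved under the substitution x → x - 2). Hence m_α(x) = x^3 - 6x^2 + 12x - 823.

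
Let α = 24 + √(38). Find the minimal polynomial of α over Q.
m_α(x) = x^2 - 48x + 538

From α - 24 = √(38), squaring gives (α - 24)^2 = 38, i.e. α^2 - 48α + 576 = 38, so α^2 - 48α + 538 = 0. The discriminant of x^2 - 48x + 538 is (-48)^2 - 4·(538) = 2304 - 2152 = 152, and 4·(38) is not a perfect square in Q since 38 is squarefree and ≠ 1. Hence x^2 - 48x + 538 is irreducible over Q and is the minimal polynomial of α.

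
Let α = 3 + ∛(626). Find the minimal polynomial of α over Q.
m_α(x) = x^3 - 9x^2 + 27x - 653

Set β = α - 3 = ∛(626), so β^3 = 626. Then (α - 3)^3 - 626 = 0, i.e. α is a root of g(x) = (x - 3)^3 - 626 = x^3 - 9x^2 + 27x - 653. Since g(x) = h(x - 3) where h(x) = x^3 - 626, and h is irreducible over Q (because 626 is not a perfect cube, so h has no rational root, and a monic cubic with no rational root is irreducible), g is also irreducible (irreducibility is preserved under the substitution x → x - 3). Hence m_α(x) = x^3 - 9x^2 + 27x - 653.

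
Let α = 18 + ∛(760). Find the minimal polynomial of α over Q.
m_α(x) = x^3 - 54x^2 + 972x - 6592

Set β = α - 18 = ∛(760), so β^3 = 760. Then (α - 18)^3 - 760 = 0, i.e. α is a root of g(x) = (x - 18)^3 - 760 = x^3 - 54x^2 + 972x - 6592. Since g(x) = h(x - 18) where h(x) = x^3 - 760, and h is irreducible over Q (because 760 is not a perfect cube, so h has no rational root, and a monic cubic with no rational root is irreducible), g is also irreducible (irreducibility is preserved under the substitution x → x - 18). Hence m_α(x) = x^3 - 54x^2 + 972x - 6592.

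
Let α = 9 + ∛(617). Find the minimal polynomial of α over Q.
m_α(x) = x^3 - 27x^2 + 243x - 1346

Set β = α - 9 = ∛(617), so β^3 = 617. Then (α - 9)^3 - 617 = 0, i.e. α is a root of g(x) = (x - 9)^3 - 617 = x^3 - 27x^2 + 243x - 1346. Since g(x) = h(x - 9) where h(x) = x^3 - 617, and h is irreducible over Q (because 617 is not a perfect cube, so h has no rational root, and a monic cubic with no rational root is irreducible), g is also irreducible (irreducibility is preserved under the substitution x → x - 9). Hence m_α(x) = x^3 - 27x^2 + 243x - 1346.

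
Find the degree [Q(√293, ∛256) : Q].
[Q(√293, ∛256) : Q] = 6

Let L = Q(√293, ∛256). Since Q(√293) ⊂ L and [Q(√293):Q] = 2, the tower law gives 2 | [L:Q]. Likewise Q(∛256) ⊂ L with [Q(∛256):Q] = 3 (because 256 is not a perfect cube), so 3 | [L:Q]. As gcd(2,3) = 1, [L:Q] is divisible by 6. Conversely L is generated over Q by √293 and ∛256, so [L:Q] ≤ 2·3 = 6. Therefore [Q(√293, ∛256) : Q] = 6.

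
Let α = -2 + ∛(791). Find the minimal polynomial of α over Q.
m_α(x) = x^3 + 6x^2 + 12x - 783

Set β = α + 2 = ∛(791), so β^3 = 791. Then (α + 2)^3 - 791 = 0, i.e. α is a root of g(x) = (x + 2)^3 - 791 = x^3 + 6x^2 + 12x - 783. Since g(x) = h(x + 2) where h(x) = x^3 - 791, and h is irreducible over Q (because 791 is not a perfect cube, so h has no rational root, and a monic cubic with no rational root is irreducible), g is also irreducible (irreducibility is preserved under the substitution x → x + 2). Hence m_α(x) = x^3 + 6x^2 + 12x - 783.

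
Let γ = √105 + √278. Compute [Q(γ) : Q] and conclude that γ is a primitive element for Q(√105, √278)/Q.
[Q(γ) : Q] = 4 (equivalently, Q(γ) = Q(√105, √278))

Obviously Q(γ) ⊆ Q(√105, √278), and [Q(√105, √278):Q] = 4 (since 105, 278 are distinct squarefree integers > 1 with 29190 not a perfect square). To show equality we compute the minimal polynomial of γ. From γ = √105 + √278: γ^2 = 105 + 2√(29190) + 278 = 383 + 2√(29190), so γ^2 - 383 = 2√(29190); squaring, (γ^2 - 383)^2 = 4·29190, i.e. γ^4 - 766γ^2 + 146689 - 116760 = 0, i.e. γ^4 - 766γ^2 + 29929 = 0. So γ is a root of x^4 - 766x^2 + 29929. This polynomial is irreducible over Q: it has no rational root (each ±√105 ± √278 is irrational), and any factorization into two quadratics over Q would force √(29190) ∈ Q (pairing opposite roots) or √105, √278 ∈ Q (other pairings), all impossible. Hence [Q(γ):Q] = 4 = [Q(√105, √278):Q], so Q(γ) = Q(√105, √278).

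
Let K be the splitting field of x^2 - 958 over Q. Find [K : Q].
[K : Q] = 2

f(x) = x^2 - 958 factors as (x - √958)(x + √958). The splitting field is K = Q(√958). Since 958 is squarefree and > 1, it is not a perfect square, so x^2 - 958 is irreducible over Q and [Q(√958) : Q] = 2. Hence [K : Q] = 2.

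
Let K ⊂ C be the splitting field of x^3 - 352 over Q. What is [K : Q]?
[K : Q] = 6

The roots of x^3 - 352 are ∛352, ω∛352, ω^2∛352 where ω = e^(2πi/3) is a primitive cube root of unity, so K = Q(∛352, ω). Now [Q(∛352):Q] = 3 (since 352 is not a perfect cube, x^3 - 352 is irreducible) and [Q(ω):Q] = 2. Both 2 and 3 divide [K:Q], and [K:Q] ≤ 3·2 = 6, so [K:Q] = 6. (Equivalently: Q(∛352) ⊂ R but ω ∉ R, so [K : Q(∛352)] = 2.)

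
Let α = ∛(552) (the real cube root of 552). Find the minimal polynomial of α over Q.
m_α(x) = x^3 - 552

α satisfies α^3 = 552, so x^3 - 552 annihilates α. By the rational root test, a rational root p/q (in lowest terms) of x^3 - 552 would satisfy p^3 = 552 q^3, forcing q = 1 and p^3 = 552; but 552 is not a perfect cube, contradiction. A monic cubic over Q with no rational root is irreducible (any nontrivial factorization would include a linear factor). Hence x^3 - 552 is the minimal polynomial of α, and in particular [Q(α):Q] = 3.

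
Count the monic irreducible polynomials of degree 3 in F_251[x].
There are 5271000 monic irreducible polynomials of degree 3 over F_251

Each element of F_{251^3} that lies in no proper subfield is a root of exactly one monic irreducible of degree 3 over F_251, and each such polynomial has 3 distinct roots in F_{251^3}. By Möbius inversion the count is N_251(3) = (1/3) Σ_{d|3} μ(3/d) · 251^d = (1/3)(μ(3)·251^1 + μ(1)·251^3) = 15813000/3 = 5271000.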